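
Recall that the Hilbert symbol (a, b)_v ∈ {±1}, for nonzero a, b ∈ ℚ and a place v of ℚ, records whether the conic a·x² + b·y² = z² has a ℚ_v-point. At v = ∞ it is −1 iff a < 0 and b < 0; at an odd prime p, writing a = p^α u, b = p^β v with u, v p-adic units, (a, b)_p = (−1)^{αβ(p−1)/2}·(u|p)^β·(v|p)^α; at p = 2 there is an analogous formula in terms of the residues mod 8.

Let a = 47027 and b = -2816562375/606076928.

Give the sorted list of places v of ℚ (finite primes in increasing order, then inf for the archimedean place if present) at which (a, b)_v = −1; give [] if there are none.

[2, 5, 19, 31, 37, 41]

(a, b) ≡ (47027, -190) mod (ℚ^×)²; places V = {2, 3, 5, 11, 17, 19, 31, 37, 41, ∞}.
(a,b)_17: α=0, u≡5; β=-2, v≡6 (mod 17); (5|17)=-1, (6|17)=-1; sign (−1)^0·-1^-2·-1^0 = +1.
(a,b)_31: α=1, u≡29; β=0, v≡22 (mod 31); (29|31)=-1, (22|31)=-1; sign (−1)^0·-1^0·-1^1 = -1.
(a,b)_19: α=0, u≡2; β=1, v≡9 (mod 19); (2|19)=-1, (9|19)=+1; sign (−1)^0·-1^1·+1^0 = -1.
(a,b)_2: α=0, β=-21; u≡3, v≡1 (mod 8); ε(u)ε(v)=1·0, αω(v)=0·0, βω(u)=-21·1; sum ≡ 1  ⇒  -1.
(a,b)_41: α=1, u≡40; β=0, v≡38 (mod 41); (40|41)=+1, (38|41)=-1; sign (−1)^0·+1^0·-1^1 = -1.
(a,b)_3: α=0, u≡2; β=4, v≡2 (mod 3); (2|3)=-1, (2|3)=-1; sign (−1)^0·-1^4·-1^0 = +1.
(a,b)_37: α=1, u≡13; β=0, v≡5 (mod 37); (13|37)=-1, (5|37)=-1; sign (−1)^0·-1^0·-1^1 = -1.
(a,b)_11: α=0, u≡2; β=4, v≡8 (mod 11); (2|11)=-1, (8|11)=-1; sign (−1)^0·-1^4·-1^0 = +1.
(a,b)_5: α=0, u≡2; β=3, v≡2 (mod 5); (2|5)=-1, (2|5)=-1; sign (−1)^0·-1^3·-1^0 = -1.
(a,b)_∞: sgn(47027)=+, sgn(-190)=−, so +1.
Ram(47027, -190) = {2, 5, 19, 31, 37, 41}; no ℚ_2-point on the conic.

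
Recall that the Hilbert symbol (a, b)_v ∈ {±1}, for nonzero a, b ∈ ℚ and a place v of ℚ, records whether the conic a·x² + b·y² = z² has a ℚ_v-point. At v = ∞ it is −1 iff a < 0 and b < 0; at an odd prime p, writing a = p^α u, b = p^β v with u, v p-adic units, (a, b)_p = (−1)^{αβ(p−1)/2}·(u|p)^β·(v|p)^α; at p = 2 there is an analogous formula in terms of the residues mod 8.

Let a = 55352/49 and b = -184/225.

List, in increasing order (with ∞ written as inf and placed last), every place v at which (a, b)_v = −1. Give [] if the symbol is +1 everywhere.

(a, b) ≡ (13838, -46) mod (ℚ^×)²; places V = {2, 3, 5, 7, 11, 17, 23, 37, ∞}.
(a,b)_3: α=0, u≡2; β=-2, v≡2 (mod 3); (2|3)=-1, (2|3)=-1; sign (−1)^0·-1^-2·-1^0 = +1.
(a,b)_∞: sgn(13838)=+, sgn(-46)=−, so +1.
(a,b)_17: α=1, u≡4; β=0, v≡5 (mod 17); (4|17)=+1, (5|17)=-1; sign (−1)^0·+1^0·-1^1 = -1.
(a,b)_37: α=1, u≡26; β=0, v≡25 (mod 37); (26|37)=+1, (25|37)=+1; sign (−1)^0·+1^0·+1^1 = +1.
(a,b)_7: α=-2, u≡3; β=0, v≡5 (mod 7); (3|7)=-1, (5|7)=-1; sign (−1)^0·-1^0·-1^-2 = +1.
(a,b)_23: α=0, u≡20; β=1, v≡20 (mod 23); (20|23)=-1, (20|23)=-1; sign (−1)^0·-1^1·-1^0 = -1.
(a,b)_2: α=3, β=3; u≡7, v≡1 (mod 8); ε(u)ε(v)=1·0, αω(v)=3·0, βω(u)=3·0; sum ≡ 0  ⇒  +1.
(a,b)_5: α=0, u≡3; β=-2, v≡4 (mod 5); (3|5)=-1, (4|5)=+1; sign (−1)^0·-1^-2·+1^0 = +1.
(a,b)_11: α=1, u≡1; β=0, v≡5 (mod 11); (1|11)=+1, (5|11)=+1; sign (−1)^0·+1^0·+1^1 = +1.
Ram(13838, -46) = {17, 23}; no ℚ_17-point on the conic.

[17, 23]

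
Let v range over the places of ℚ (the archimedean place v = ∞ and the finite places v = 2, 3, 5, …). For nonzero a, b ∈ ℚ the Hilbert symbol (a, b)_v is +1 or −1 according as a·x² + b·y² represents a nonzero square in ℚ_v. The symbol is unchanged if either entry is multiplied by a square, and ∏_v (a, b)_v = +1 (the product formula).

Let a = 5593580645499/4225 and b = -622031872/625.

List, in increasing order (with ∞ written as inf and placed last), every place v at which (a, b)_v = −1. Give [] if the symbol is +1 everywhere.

[2, 23]

Mod squares: a ≡ 11, b ≡ -253. Check v ∈ {∞, 2, 3, 5, 7, 11, 13, 23}.
v=13: a=13^-2·(≡11), b=13^0·(≡6) mod 13; (11|13)=-1, (6|13)=-1; (−1)^{-2·0·6}·(-1)^0·(-1)^-2 = +1.
v=2: v_2(a)=0, v_2(b)=10; units ≡ 3, 3 (mod 8); ε·ε+αω+βω = 1·1+0·1+10·1 ≡ 1  ⇒  (a,b)_2 = -1.
v=5: a=5^-2·(≡1), b=5^-4·(≡3) mod 5; (1|5)=+1, (3|5)=-1; (−1)^{-2·-4·2}·(+1)^-4·(-1)^-2 = +1.
v=3: a=3^6·(≡2), b=3^0·(≡2) mod 3; (2|3)=-1, (2|3)=-1; (−1)^{6·0·1}·(-1)^0·(-1)^6 = +1.
v=7: a=7^8·(≡2), b=7^4·(≡6) mod 7; (2|7)=+1, (6|7)=-1; (−1)^{8·4·3}·(+1)^4·(-1)^8 = +1.
v=∞: 11 > 0 and -253 < 0  ⇒  (a,b)_∞ = +1.
v=23: a=23^0·(≡10), b=23^1·(≡2) mod 23; (10|23)=-1, (2|23)=+1; (−1)^{0·1·11}·(-1)^1·(+1)^0 = -1.
v=11: a=11^3·(≡5), b=11^1·(≡7) mod 11; (5|11)=+1, (7|11)=-1; (−1)^{3·1·5}·(+1)^1·(-1)^3 = +1.
Ram(11, -253) = {2, 23}; no ℚ_2-point on the conic.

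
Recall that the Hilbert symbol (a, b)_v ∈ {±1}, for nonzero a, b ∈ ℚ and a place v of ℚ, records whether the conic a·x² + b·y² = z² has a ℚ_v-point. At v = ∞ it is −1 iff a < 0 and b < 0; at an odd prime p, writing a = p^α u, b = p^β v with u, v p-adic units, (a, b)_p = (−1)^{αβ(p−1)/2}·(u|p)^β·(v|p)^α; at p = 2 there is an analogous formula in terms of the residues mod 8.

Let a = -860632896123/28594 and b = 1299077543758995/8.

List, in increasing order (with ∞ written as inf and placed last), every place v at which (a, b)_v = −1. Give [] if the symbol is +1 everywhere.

(a, b) ≡ (-102102, 3990) mod (ℚ^×)²; places V = {2, 3, 5, 7, 11, 13, 17, 19, 29, ∞}.
(a,b)_17: α=-1, u≡14; β=0, v≡7 (mod 17); (14|17)=-1, (7|17)=-1; sign (−1)^0·-1^0·-1^-1 = -1.
(a,b)_19: α=2, u≡4; β=3, v≡7 (mod 19); (4|19)=+1, (7|19)=+1; sign (−1)^0·+1^3·+1^2 = +1.
(a,b)_3: α=9, u≡1; β=7, v≡1 (mod 3); (1|3)=+1, (1|3)=+1; sign (−1)^1·+1^7·+1^9 = -1.
(a,b)_13: α=1, u≡2; β=2, v≡3 (mod 13); (2|13)=-1, (3|13)=+1; sign (−1)^0·-1^2·+1^1 = +1.
(a,b)_∞: sgn(-102102)=−, sgn(3990)=+, so +1.
(a,b)_7: α=1, u≡4; β=1, v≡3 (mod 7); (4|7)=+1, (3|7)=-1; sign (−1)^1·+1^1·-1^1 = +1.
(a,b)_11: α=3, u≡7; β=4, v≡10 (mod 11); (7|11)=-1, (10|11)=-1; sign (−1)^0·-1^4·-1^3 = -1.
(a,b)_5: α=0, u≡3; β=1, v≡3 (mod 5); (3|5)=-1, (3|5)=-1; sign (−1)^0·-1^1·-1^0 = -1.
(a,b)_29: α=-2, u≡23; β=0, v≡3 (mod 29); (23|29)=+1, (3|29)=-1; sign (−1)^0·+1^0·-1^-2 = +1.
(a,b)_2: α=-1, β=-3; u≡5, v≡3 (mod 8); ε(u)ε(v)=0·1, αω(v)=-1·1, βω(u)=-3·1; sum ≡ 0  ⇒  +1.
|Ram(-102102, 3990)| = 4, even; anisotropic at {3, 5, 11, 17}.

[3, 5, 11, 17]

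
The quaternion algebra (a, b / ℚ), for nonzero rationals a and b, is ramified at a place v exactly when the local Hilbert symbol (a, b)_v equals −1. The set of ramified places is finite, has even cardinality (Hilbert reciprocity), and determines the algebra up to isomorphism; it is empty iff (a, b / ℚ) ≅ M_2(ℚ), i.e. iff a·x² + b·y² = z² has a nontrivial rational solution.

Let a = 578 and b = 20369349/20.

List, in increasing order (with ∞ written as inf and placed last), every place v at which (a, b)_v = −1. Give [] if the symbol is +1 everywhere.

[5, 11, 13, 19]

Mod squares: a ≡ 2, b ≡ 230945. Check v ∈ {∞, 2, 3, 5, 7, 11, 13, 17, 19}.
v=3: a=3^0·(≡2), b=3^2·(≡2) mod 3; (2|3)=-1, (2|3)=-1; (−1)^{0·2·1}·(-1)^2·(-1)^0 = +1.
v=2: v_2(a)=1, v_2(b)=-2; units ≡ 1, 1 (mod 8); ε·ε+αω+βω = 0·0+1·0+-2·0 ≡ 0  ⇒  (a,b)_2 = +1.
v=17: a=17^2·(≡2), b=17^1·(≡1) mod 17; (2|17)=+1, (1|17)=+1; (−1)^{2·1·8}·(+1)^1·(+1)^2 = +1.
v=5: a=5^0·(≡3), b=5^-1·(≡1) mod 5; (3|5)=-1, (1|5)=+1; (−1)^{0·-1·2}·(-1)^-1·(+1)^0 = -1.
v=19: a=19^0·(≡8), b=19^1·(≡15) mod 19; (8|19)=-1, (15|19)=-1; (−1)^{0·1·9}·(-1)^1·(-1)^0 = -1.
v=13: a=13^0·(≡6), b=13^1·(≡5) mod 13; (6|13)=-1, (5|13)=-1; (−1)^{0·1·6}·(-1)^1·(-1)^0 = -1.
v=∞: 2 > 0 and 230945 > 0  ⇒  (a,b)_∞ = +1.
v=7: a=7^0·(≡4), b=7^2·(≡1) mod 7; (4|7)=+1, (1|7)=+1; (−1)^{0·2·3}·(+1)^2·(+1)^0 = +1.
v=11: a=11^0·(≡6), b=11^1·(≡7) mod 11; (6|11)=-1, (7|11)=-1; (−1)^{0·1·5}·(-1)^1·(-1)^0 = -1.
(2, 230945 / ℚ) ramifies at {5, 11, 13, 19}: a division algebra.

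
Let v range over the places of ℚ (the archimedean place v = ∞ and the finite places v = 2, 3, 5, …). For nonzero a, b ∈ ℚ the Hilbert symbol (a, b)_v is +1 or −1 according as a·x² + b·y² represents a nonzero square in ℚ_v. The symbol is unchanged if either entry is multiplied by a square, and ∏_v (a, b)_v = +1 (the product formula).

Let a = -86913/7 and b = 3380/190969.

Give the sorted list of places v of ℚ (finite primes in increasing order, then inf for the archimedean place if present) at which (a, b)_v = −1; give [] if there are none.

[7, 37]

Mod squares: a ≡ -7511, b ≡ 5. Check v ∈ {∞, 2, 3, 5, 7, 13, 19, 23, 29, 37}.
v=∞: -7511 < 0 and 5 > 0  ⇒  (a,b)_∞ = +1.
v=37: a=37^1·(≡8), b=37^0·(≡35) mod 37; (8|37)=-1, (35|37)=-1; (−1)^{1·0·18}·(-1)^0·(-1)^1 = -1.
v=13: a=13^0·(≡10), b=13^2·(≡6) mod 13; (10|13)=+1, (6|13)=-1; (−1)^{0·2·6}·(+1)^2·(-1)^0 = +1.
v=3: a=3^4·(≡1), b=3^0·(≡2) mod 3; (1|3)=+1, (2|3)=-1; (−1)^{4·0·1}·(+1)^0·(-1)^4 = +1.
v=23: a=23^0·(≡17), b=23^-2·(≡10) mod 23; (17|23)=-1, (10|23)=-1; (−1)^{0·-2·11}·(-1)^-2·(-1)^0 = +1.
v=7: a=7^-1·(≡6), b=7^0·(≡3) mod 7; (6|7)=-1, (3|7)=-1; (−1)^{-1·0·3}·(-1)^0·(-1)^-1 = -1.
v=5: a=5^0·(≡1), b=5^1·(≡4) mod 5; (1|5)=+1, (4|5)=+1; (−1)^{0·1·2}·(+1)^1·(+1)^0 = +1.
v=19: a=19^0·(≡18), b=19^-2·(≡7) mod 19; (18|19)=-1, (7|19)=+1; (−1)^{0·-2·9}·(-1)^-2·(+1)^0 = +1.
v=2: v_2(a)=0, v_2(b)=2; units ≡ 1, 5 (mod 8); ε·ε+αω+βω = 0·0+0·1+2·0 ≡ 0  ⇒  (a,b)_2 = +1.
v=29: a=29^1·(≡11), b=29^0·(≡4) mod 29; (11|29)=-1, (4|29)=+1; (−1)^{1·0·14}·(-1)^0·(+1)^1 = +1.
(-7511, 5 / ℚ) ramifies at {7, 37}: a division algebra.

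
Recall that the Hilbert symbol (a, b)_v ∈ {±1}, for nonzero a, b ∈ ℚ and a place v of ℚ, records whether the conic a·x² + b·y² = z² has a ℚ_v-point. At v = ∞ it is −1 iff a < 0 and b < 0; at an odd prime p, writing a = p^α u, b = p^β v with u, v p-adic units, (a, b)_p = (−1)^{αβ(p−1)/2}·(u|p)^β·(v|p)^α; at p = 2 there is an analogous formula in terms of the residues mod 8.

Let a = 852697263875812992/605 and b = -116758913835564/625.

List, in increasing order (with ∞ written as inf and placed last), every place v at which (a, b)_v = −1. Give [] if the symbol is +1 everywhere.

(a, b) ≡ (2210, -11) mod (ℚ^×)²; places V = {2, 3, 5, 7, 11, 13, 17, ∞}.
(a,b)_11: α=-2, u≡2; β=1, v≡2 (mod 11); (2|11)=-1, (2|11)=-1; sign (−1)^0·-1^1·-1^-2 = -1.
(a,b)_13: α=7, u≡12; β=4, v≡2 (mod 13); (12|13)=+1, (2|13)=-1; sign (−1)^0·+1^4·-1^7 = -1.
(a,b)_2: α=7, β=2; u≡1, v≡5 (mod 8); ε(u)ε(v)=0·0, αω(v)=7·1, βω(u)=2·0; sum ≡ 1  ⇒  -1.
(a,b)_5: α=-1, u≡2; β=-4, v≡1 (mod 5); (2|5)=-1, (1|5)=+1; sign (−1)^0·-1^-4·+1^-1 = +1.
(a,b)_3: α=2, u≡2; β=8, v≡1 (mod 3); (2|3)=-1, (1|3)=+1; sign (−1)^0·-1^8·+1^2 = +1.
(a,b)_17: α=3, u≡14; β=2, v≡5 (mod 17); (14|17)=-1, (5|17)=-1; sign (−1)^0·-1^2·-1^3 = -1.
(a,b)_∞: sgn(2210)=+, sgn(-11)=−, so +1.
(a,b)_7: α=4, u≡6; β=2, v≡3 (mod 7); (6|7)=-1, (3|7)=-1; sign (−1)^0·-1^2·-1^4 = +1.
|Ram(2210, -11)| = 4, even; anisotropic at {2, 11, 13, 17}.

[2, 11, 13, 17]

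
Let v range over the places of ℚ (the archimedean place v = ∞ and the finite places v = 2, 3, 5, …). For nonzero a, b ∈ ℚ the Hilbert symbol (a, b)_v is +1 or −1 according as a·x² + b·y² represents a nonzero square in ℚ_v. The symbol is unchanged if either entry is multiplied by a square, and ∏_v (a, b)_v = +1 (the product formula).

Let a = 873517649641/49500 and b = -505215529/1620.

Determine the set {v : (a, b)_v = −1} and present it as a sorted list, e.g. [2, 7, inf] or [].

[2, 11, 13, 19]

(a, b) ≡ (95095, -5) mod (ℚ^×)²; places V = {2, 3, 5, 7, 11, 13, 19, ∞}.
(a,b)_2: α=-2, β=-2; u≡7, v≡3 (mod 8); ε(u)ε(v)=1·1, αω(v)=-2·1, βω(u)=-2·0; sum ≡ 1  ⇒  -1.
(a,b)_11: α=-1, u≡10; β=0, v≡2 (mod 11); (10|11)=-1, (2|11)=-1; sign (−1)^0·-1^0·-1^-1 = -1.
(a,b)_19: α=3, u≡18; β=2, v≡14 (mod 19); (18|19)=-1, (14|19)=-1; sign (−1)^0·-1^2·-1^3 = -1.
(a,b)_∞: sgn(95095)=+, sgn(-5)=−, so +1.
(a,b)_5: α=-3, u≡1; β=-1, v≡4 (mod 5); (1|5)=+1, (4|5)=+1; sign (−1)^0·+1^-1·+1^-3 = +1.
(a,b)_3: α=-2, u≡1; β=-4, v≡1 (mod 3); (1|3)=+1, (1|3)=+1; sign (−1)^0·+1^-4·+1^-2 = +1.
(a,b)_7: α=3, u≡5; β=2, v≡1 (mod 7); (5|7)=-1, (1|7)=+1; sign (−1)^0·-1^2·+1^3 = +1.
(a,b)_13: α=5, u≡3; β=4, v≡7 (mod 13); (3|13)=+1, (7|13)=-1; sign (−1)^0·+1^4·-1^5 = -1.
|Ram(95095, -5)| = 4, even; anisotropic at {2, 11, 13, 19}.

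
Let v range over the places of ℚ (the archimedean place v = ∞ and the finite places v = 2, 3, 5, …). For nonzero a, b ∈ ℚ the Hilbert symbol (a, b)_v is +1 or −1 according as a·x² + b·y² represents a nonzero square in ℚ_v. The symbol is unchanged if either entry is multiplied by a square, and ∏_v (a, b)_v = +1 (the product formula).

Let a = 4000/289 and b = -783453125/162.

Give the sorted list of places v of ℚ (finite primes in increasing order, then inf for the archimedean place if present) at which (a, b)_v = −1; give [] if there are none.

(a, b) ≡ (10, -100282) mod (ℚ^×)²; places V = {2, 3, 5, 7, 13, 17, 19, 29, ∞}.
(a,b)_17: α=-2, u≡5; β=0, v≡2 (mod 17); (5|17)=-1, (2|17)=+1; sign (−1)^0·-1^0·+1^-2 = +1.
(a,b)_5: α=3, u≡3; β=6, v≡2 (mod 5); (3|5)=-1, (2|5)=-1; sign (−1)^0·-1^6·-1^3 = -1.
(a,b)_7: α=0, u≡5; β=1, v≡5 (mod 7); (5|7)=-1, (5|7)=-1; sign (−1)^0·-1^1·-1^0 = -1.
(a,b)_29: α=0, u≡2; β=1, v≡20 (mod 29); (2|29)=-1, (20|29)=+1; sign (−1)^0·-1^1·+1^0 = -1.
(a,b)_2: α=5, β=-1; u≡5, v≡3 (mod 8); ε(u)ε(v)=0·1, αω(v)=5·1, βω(u)=-1·1; sum ≡ 0  ⇒  +1.
(a,b)_∞: sgn(10)=+, sgn(-100282)=−, so +1.
(a,b)_3: α=0, u≡1; β=-4, v≡2 (mod 3); (1|3)=+1, (2|3)=-1; sign (−1)^0·+1^-4·-1^0 = +1.
(a,b)_13: α=0, u≡3; β=1, v≡8 (mod 13); (3|13)=+1, (8|13)=-1; sign (−1)^0·+1^1·-1^0 = +1.
(a,b)_19: α=0, u≡12; β=1, v≡9 (mod 19); (12|19)=-1, (9|19)=+1; sign (−1)^0·-1^1·+1^0 = -1.
(10, -100282 / ℚ) ramifies at {5, 7, 19, 29}: a division algebra.

[5, 7, 19, 29]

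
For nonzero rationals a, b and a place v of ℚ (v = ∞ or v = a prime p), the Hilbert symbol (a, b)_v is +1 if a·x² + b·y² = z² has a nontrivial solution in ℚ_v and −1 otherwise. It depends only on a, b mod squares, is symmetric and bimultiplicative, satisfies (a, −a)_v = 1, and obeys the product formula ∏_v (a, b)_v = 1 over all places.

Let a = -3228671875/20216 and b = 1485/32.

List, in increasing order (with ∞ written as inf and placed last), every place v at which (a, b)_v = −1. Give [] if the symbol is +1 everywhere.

[5, 13]

(a, b) ≡ (-10010, 330) mod (ℚ^×)²; places V = {2, 3, 5, 7, 11, 13, 17, 19, ∞}.
(a,b)_5: α=7, u≡3; β=1, v≡1 (mod 5); (3|5)=-1, (1|5)=+1; sign (−1)^0·-1^1·+1^7 = -1.
(a,b)_∞: sgn(-10010)=−, sgn(330)=+, so +1.
(a,b)_19: α=-2, u≡13; β=0, v≡9 (mod 19); (13|19)=-1, (9|19)=+1; sign (−1)^0·-1^0·+1^-2 = +1.
(a,b)_7: α=-1, u≡3; β=0, v≡2 (mod 7); (3|7)=-1, (2|7)=+1; sign (−1)^0·-1^0·+1^-1 = +1.
(a,b)_11: α=1, u≡9; β=1, v≡8 (mod 11); (9|11)=+1, (8|11)=-1; sign (−1)^1·+1^1·-1^1 = +1.
(a,b)_17: α=2, u≡5; β=0, v≡14 (mod 17); (5|17)=-1, (14|17)=-1; sign (−1)^0·-1^0·-1^2 = +1.
(a,b)_3: α=0, u≡1; β=3, v≡2 (mod 3); (1|3)=+1, (2|3)=-1; sign (−1)^0·+1^3·-1^0 = +1.
(a,b)_2: α=-3, β=-5; u≡3, v≡5 (mod 8); ε(u)ε(v)=1·0, αω(v)=-3·1, βω(u)=-5·1; sum ≡ 0  ⇒  +1.
(a,b)_13: α=1, u≡9; β=0, v≡7 (mod 13); (9|13)=+1, (7|13)=-1; sign (−1)^0·+1^0·-1^1 = -1.
|Ram(-10010, 330)| = 2, even; anisotropic at {5, 13}.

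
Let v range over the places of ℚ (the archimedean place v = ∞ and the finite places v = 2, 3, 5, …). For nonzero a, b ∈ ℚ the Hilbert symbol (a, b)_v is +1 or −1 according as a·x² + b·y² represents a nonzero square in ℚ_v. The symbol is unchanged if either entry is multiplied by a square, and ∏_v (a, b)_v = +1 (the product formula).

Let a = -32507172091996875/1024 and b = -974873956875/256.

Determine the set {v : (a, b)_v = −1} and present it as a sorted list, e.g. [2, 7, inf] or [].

[3, 7, 19, inf]

(a, b) ≡ (-595, -88179) mod (ℚ^×)²; places V = {2, 3, 5, 7, 13, 17, 19, ∞}.
(a,b)_19: α=4, u≡14; β=3, v≡8 (mod 19); (14|19)=-1, (8|19)=-1; sign (−1)^0·-1^3·-1^4 = -1.
(a,b)_2: α=-10, β=-8; u≡5, v≡5 (mod 8); ε(u)ε(v)=0·0, αω(v)=-10·1, βω(u)=-8·1; sum ≡ 0  ⇒  +1.
(a,b)_7: α=3, u≡6; β=3, v≡6 (mod 7); (6|7)=-1, (6|7)=-1; sign (−1)^1·-1^3·-1^3 = -1.
(a,b)_13: α=2, u≡3; β=1, v≡3 (mod 13); (3|13)=+1, (3|13)=+1; sign (−1)^0·+1^1·+1^2 = +1.
(a,b)_5: α=5, u≡4; β=4, v≡4 (mod 5); (4|5)=+1, (4|5)=+1; sign (−1)^0·+1^4·+1^5 = +1.
(a,b)_17: α=1, u≡8; β=1, v≡4 (mod 17); (8|17)=+1, (4|17)=+1; sign (−1)^0·+1^1·+1^1 = +1.
(a,b)_3: α=4, u≡2; β=1, v≡1 (mod 3); (2|3)=-1, (1|3)=+1; sign (−1)^0·-1^1·+1^4 = -1.
(a,b)_∞: sgn(-595)=−, sgn(-88179)=−, so -1.
(-595, -88179 / ℚ) ramifies at {3, 7, 19, ∞}: a division algebra.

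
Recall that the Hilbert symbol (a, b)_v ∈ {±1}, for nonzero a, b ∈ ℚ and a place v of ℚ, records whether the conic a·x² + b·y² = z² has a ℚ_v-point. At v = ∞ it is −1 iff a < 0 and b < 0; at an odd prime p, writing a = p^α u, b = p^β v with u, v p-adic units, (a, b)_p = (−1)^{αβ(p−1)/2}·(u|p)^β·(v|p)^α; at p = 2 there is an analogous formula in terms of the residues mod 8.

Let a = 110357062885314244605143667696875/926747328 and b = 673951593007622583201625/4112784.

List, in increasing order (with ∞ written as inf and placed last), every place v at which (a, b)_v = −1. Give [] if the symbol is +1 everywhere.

Mod squares: a ≡ 142241505, b ≡ 105985. Check v ∈ {∞, 2, 3, 5, 7, 11, 13, 19, 37, 41, 47}.
v=19: a=19^3·(≡2), b=19^2·(≡14) mod 19; (2|19)=-1, (14|19)=-1; (−1)^{3·2·9}·(-1)^2·(-1)^3 = -1.
v=11: a=11^12·(≡2), b=11^9·(≡7) mod 11; (2|11)=-1, (7|11)=-1; (−1)^{12·9·5}·(-1)^9·(-1)^12 = -1.
v=37: a=37^3·(≡33), b=37^2·(≡22) mod 37; (33|37)=+1, (22|37)=-1; (−1)^{3·2·18}·(+1)^2·(-1)^3 = -1.
v=∞: 142241505 > 0 and 105985 > 0  ⇒  (a,b)_∞ = +1.
v=47: a=47^1·(≡40), b=47^1·(≡44) mod 47; (40|47)=-1, (44|47)=-1; (−1)^{1·1·23}·(-1)^1·(-1)^1 = -1.
v=5: a=5^5·(≡1), b=5^3·(≡2) mod 5; (1|5)=+1, (2|5)=-1; (−1)^{5·3·2}·(+1)^3·(-1)^5 = -1.
v=2: v_2(a)=-6, v_2(b)=-4; units ≡ 1, 1 (mod 8); ε·ε+αω+βω = 0·0+-6·0+-4·0 ≡ 0  ⇒  (a,b)_2 = +1.
v=7: a=7^5·(≡5), b=7^4·(≡6) mod 7; (5|7)=-1, (6|7)=-1; (−1)^{5·4·3}·(-1)^4·(-1)^5 = -1.
v=13: a=13^-6·(≡10), b=13^-4·(≡12) mod 13; (10|13)=+1, (12|13)=+1; (−1)^{-6·-4·6}·(+1)^-4·(+1)^-6 = +1.
v=3: a=3^-1·(≡2), b=3^-2·(≡1) mod 3; (2|3)=-1, (1|3)=+1; (−1)^{-1·-2·1}·(-1)^-2·(+1)^-1 = +1.
v=41: a=41^1·(≡31), b=41^1·(≡20) mod 41; (31|41)=+1, (20|41)=+1; (−1)^{1·1·20}·(+1)^1·(+1)^1 = +1.
(142241505, 105985 / ℚ) ramifies at {5, 7, 11, 19, 37, 47}: a division algebra.

[5, 7, 11, 19, 37, 47]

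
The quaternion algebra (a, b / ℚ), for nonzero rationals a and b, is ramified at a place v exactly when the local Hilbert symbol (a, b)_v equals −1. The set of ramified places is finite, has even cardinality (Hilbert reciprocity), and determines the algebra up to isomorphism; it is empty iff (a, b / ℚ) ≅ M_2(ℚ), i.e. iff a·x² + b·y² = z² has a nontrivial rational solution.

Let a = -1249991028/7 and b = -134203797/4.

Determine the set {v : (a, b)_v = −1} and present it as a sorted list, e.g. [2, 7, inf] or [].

(a, b) ≡ (-51051, -13) mod (ℚ^×)²; places V = {2, 3, 7, 11, 13, 17, 23, ∞}.
(a,b)_∞: sgn(-51051)=−, sgn(-13)=−, so -1.
(a,b)_2: α=2, β=-2; u≡5, v≡3 (mod 8); ε(u)ε(v)=0·1, αω(v)=2·1, βω(u)=-2·1; sum ≡ 0  ⇒  +1.
(a,b)_17: α=1, u≡11; β=2, v≡4 (mod 17); (11|17)=-1, (4|17)=+1; sign (−1)^0·-1^2·+1^1 = +1.
(a,b)_3: α=5, u≡2; β=6, v≡2 (mod 3); (2|3)=-1, (2|3)=-1; sign (−1)^0·-1^6·-1^5 = -1.
(a,b)_13: α=1, u≡10; β=1, v≡12 (mod 13); (10|13)=+1, (12|13)=+1; sign (−1)^0·+1^1·+1^1 = +1.
(a,b)_23: α=2, u≡6; β=0, v≡19 (mod 23); (6|23)=+1, (19|23)=-1; sign (−1)^0·+1^0·-1^2 = +1.
(a,b)_11: α=1, u≡1; β=0, v≡5 (mod 11); (1|11)=+1, (5|11)=+1; sign (−1)^0·+1^0·+1^1 = +1.
(a,b)_7: α=-1, u≡1; β=2, v≡4 (mod 7); (1|7)=+1, (4|7)=+1; sign (−1)^0·+1^2·+1^-1 = +1.
(-51051, -13 / ℚ) ramifies at {3, ∞}: a division algebra.

[3, inf]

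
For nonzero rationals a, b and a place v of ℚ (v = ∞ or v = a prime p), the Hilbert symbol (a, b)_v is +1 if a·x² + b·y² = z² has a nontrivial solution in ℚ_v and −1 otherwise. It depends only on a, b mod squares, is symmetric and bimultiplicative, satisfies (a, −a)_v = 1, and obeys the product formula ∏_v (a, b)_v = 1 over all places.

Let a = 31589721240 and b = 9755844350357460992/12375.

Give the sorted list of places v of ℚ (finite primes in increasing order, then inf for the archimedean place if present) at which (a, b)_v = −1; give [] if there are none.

Mod squares: a ≡ 2310, b ≡ 10010. Check v ∈ {∞, 2, 3, 5, 7, 11, 13, 43}.
v=13: a=13^0·(≡12), b=13^3·(≡4) mod 13; (12|13)=+1, (4|13)=+1; (−1)^{0·3·6}·(+1)^3·(+1)^0 = +1.
v=43: a=43^4·(≡38), b=43^6·(≡12) mod 43; (38|43)=+1, (12|43)=-1; (−1)^{4·6·21}·(+1)^6·(-1)^4 = +1.
v=3: a=3^1·(≡2), b=3^-2·(≡2) mod 3; (2|3)=-1, (2|3)=-1; (−1)^{1·-2·1}·(-1)^-2·(-1)^1 = -1.
v=7: a=7^1·(≡4), b=7^3·(≡4) mod 7; (4|7)=+1, (4|7)=+1; (−1)^{1·3·3}·(+1)^3·(+1)^1 = -1.
v=11: a=11^1·(≡4), b=11^-1·(≡7) mod 11; (4|11)=+1, (7|11)=-1; (−1)^{1·-1·5}·(+1)^-1·(-1)^1 = +1.
v=5: a=5^1·(≡3), b=5^-3·(≡3) mod 5; (3|5)=-1, (3|5)=-1; (−1)^{1·-3·2}·(-1)^-3·(-1)^1 = +1.
v=2: v_2(a)=3, v_2(b)=11; units ≡ 3, 5 (mod 8); ε·ε+αω+βω = 1·0+3·1+11·1 ≡ 0  ⇒  (a,b)_2 = +1.
v=∞: 2310 > 0 and 10010 > 0  ⇒  (a,b)_∞ = +1.
Ram(2310, 10010) = {3, 7}; no ℚ_3-point on the conic.

[3, 7]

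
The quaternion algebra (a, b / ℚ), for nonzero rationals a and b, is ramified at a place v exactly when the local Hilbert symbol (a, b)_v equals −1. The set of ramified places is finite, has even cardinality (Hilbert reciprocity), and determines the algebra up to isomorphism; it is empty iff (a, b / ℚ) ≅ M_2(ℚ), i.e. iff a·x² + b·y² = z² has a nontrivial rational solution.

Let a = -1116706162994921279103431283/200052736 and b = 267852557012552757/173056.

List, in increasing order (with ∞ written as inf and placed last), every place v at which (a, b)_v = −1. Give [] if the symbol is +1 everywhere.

(a, b) ≡ (-483, 37) mod (ℚ^×)²; places V = {2, 3, 7, 13, 17, 23, 37, ∞}.
(a,b)_37: α=4, u≡22; β=3, v≡3 (mod 37); (22|37)=-1, (3|37)=+1; sign (−1)^0·-1^3·+1^4 = -1.
(a,b)_3: α=9, u≡1; β=6, v≡1 (mod 3); (1|3)=+1, (1|3)=+1; sign (−1)^0·+1^6·+1^9 = +1.
(a,b)_17: α=-2, u≡10; β=0, v≡5 (mod 17); (10|17)=-1, (5|17)=-1; sign (−1)^0·-1^0·-1^-2 = +1.
(a,b)_13: α=-2, u≡11; β=-2, v≡5 (mod 13); (11|13)=-1, (5|13)=-1; sign (−1)^0·-1^-2·-1^-2 = +1.
(a,b)_7: α=5, u≡1; β=2, v≡4 (mod 7); (1|7)=+1, (4|7)=+1; sign (−1)^0·+1^2·+1^5 = +1.
(a,b)_2: α=-12, β=-10; u≡5, v≡5 (mod 8); ε(u)ε(v)=0·0, αω(v)=-12·1, βω(u)=-10·1; sum ≡ 0  ⇒  +1.
(a,b)_23: α=9, u≡4; β=6, v≡15 (mod 23); (4|23)=+1, (15|23)=-1; sign (−1)^0·+1^6·-1^9 = -1.
(a,b)_∞: sgn(-483)=−, sgn(37)=+, so +1.
|Ram(-483, 37)| = 2, even; anisotropic at {23, 37}.

[23, 37]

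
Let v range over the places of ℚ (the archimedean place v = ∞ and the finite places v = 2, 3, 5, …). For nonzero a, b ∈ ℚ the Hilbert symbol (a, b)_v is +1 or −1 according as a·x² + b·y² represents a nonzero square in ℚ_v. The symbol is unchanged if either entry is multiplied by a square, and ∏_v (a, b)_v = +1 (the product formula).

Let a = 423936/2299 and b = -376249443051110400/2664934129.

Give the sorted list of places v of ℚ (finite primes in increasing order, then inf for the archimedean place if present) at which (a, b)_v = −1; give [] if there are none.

[2, 23]

(a, b) ≡ (874, -46) mod (ℚ^×)²; places V = {2, 3, 5, 11, 13, 19, 23, ∞}.
(a,b)_23: α=1, u≡14; β=3, v≡21 (mod 23); (14|23)=-1, (21|23)=-1; sign (−1)^1·-1^3·-1^1 = -1.
(a,b)_13: α=0, u≡10; β=-2, v≡6 (mod 13); (10|13)=+1, (6|13)=-1; sign (−1)^0·+1^-2·-1^0 = +1.
(a,b)_2: α=11, β=37; u≡5, v≡1 (mod 8); ε(u)ε(v)=0·0, αω(v)=11·0, βω(u)=37·1; sum ≡ 1  ⇒  -1.
(a,b)_3: α=2, u≡1; β=2, v≡2 (mod 3); (1|3)=+1, (2|3)=-1; sign (−1)^0·+1^2·-1^2 = +1.
(a,b)_11: α=-2, u≡5; β=-2, v≡4 (mod 11); (5|11)=+1, (4|11)=+1; sign (−1)^0·+1^-2·+1^-2 = +1.
(a,b)_∞: sgn(874)=+, sgn(-46)=−, so +1.
(a,b)_5: α=0, u≡4; β=2, v≡1 (mod 5); (4|5)=+1, (1|5)=+1; sign (−1)^0·+1^2·+1^0 = +1.
(a,b)_19: α=-1, u≡12; β=-4, v≡16 (mod 19); (12|19)=-1, (16|19)=+1; sign (−1)^0·-1^-4·+1^-1 = +1.
(874, -46 / ℚ) ramifies at {2, 23}: a division algebra.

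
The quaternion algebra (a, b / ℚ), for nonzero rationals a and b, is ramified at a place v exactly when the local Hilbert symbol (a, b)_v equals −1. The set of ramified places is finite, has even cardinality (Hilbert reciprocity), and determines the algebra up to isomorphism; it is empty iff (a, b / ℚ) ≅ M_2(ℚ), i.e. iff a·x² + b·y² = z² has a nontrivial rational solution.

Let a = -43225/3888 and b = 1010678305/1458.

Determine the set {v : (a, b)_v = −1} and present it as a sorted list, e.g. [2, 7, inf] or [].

[2, 3, 5, 19]

(a, b) ≡ (-5187, 22610) mod (ℚ^×)²; places V = {2, 3, 5, 7, 13, 17, 19, 23, ∞}.
(a,b)_∞: sgn(-5187)=−, sgn(22610)=+, so +1.
(a,b)_7: α=1, u≡2; β=1, v≡3 (mod 7); (2|7)=+1, (3|7)=-1; sign (−1)^1·+1^1·-1^1 = +1.
(a,b)_3: α=-5, u≡2; β=-6, v≡2 (mod 3); (2|3)=-1, (2|3)=-1; sign (−1)^0·-1^-6·-1^-5 = -1.
(a,b)_23: α=0, u≡15; β=2, v≡3 (mod 23); (15|23)=-1, (3|23)=+1; sign (−1)^0·-1^2·+1^0 = +1.
(a,b)_17: α=0, u≡9; β=1, v≡1 (mod 17); (9|17)=+1, (1|17)=+1; sign (−1)^0·+1^1·+1^0 = +1.
(a,b)_2: α=-4, β=-1; u≡5, v≡1 (mod 8); ε(u)ε(v)=0·0, αω(v)=-4·0, βω(u)=-1·1; sum ≡ 1  ⇒  -1.
(a,b)_19: α=1, u≡2; β=1, v≡8 (mod 19); (2|19)=-1, (8|19)=-1; sign (−1)^1·-1^1·-1^1 = -1.
(a,b)_5: α=2, u≡2; β=1, v≡2 (mod 5); (2|5)=-1, (2|5)=-1; sign (−1)^0·-1^1·-1^2 = -1.
(a,b)_13: α=1, u≡3; β=2, v≡10 (mod 13); (3|13)=+1, (10|13)=+1; sign (−1)^0·+1^2·+1^1 = +1.
Ram(-5187, 22610) = {2, 3, 5, 19}; no ℚ_2-point on the conic.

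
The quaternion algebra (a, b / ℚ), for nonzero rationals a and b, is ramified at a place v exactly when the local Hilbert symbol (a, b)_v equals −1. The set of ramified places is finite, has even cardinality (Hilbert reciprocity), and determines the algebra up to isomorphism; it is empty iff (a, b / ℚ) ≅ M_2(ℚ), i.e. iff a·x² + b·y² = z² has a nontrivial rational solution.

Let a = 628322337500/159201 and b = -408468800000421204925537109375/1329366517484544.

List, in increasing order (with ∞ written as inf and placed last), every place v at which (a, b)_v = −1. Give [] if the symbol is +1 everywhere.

[2, 23]

Mod squares: a ≡ 251328935, b ≡ -36685. Check v ∈ {∞, 2, 3, 5, 7, 11, 13, 17, 19, 23, 29, 31, 41}.
v=2: v_2(a)=2, v_2(b)=-10; units ≡ 7, 3 (mod 8); ε·ε+αω+βω = 1·1+2·1+-10·0 ≡ 1  ⇒  (a,b)_2 = -1.
v=19: a=19^-2·(≡12), b=19^-2·(≡4) mod 19; (12|19)=-1, (4|19)=+1; (−1)^{-2·-2·9}·(-1)^-2·(+1)^-2 = +1.
v=13: a=13^1·(≡8), b=13^2·(≡4) mod 13; (8|13)=-1, (4|13)=+1; (−1)^{1·2·6}·(-1)^2·(+1)^1 = +1.
v=5: a=5^5·(≡3), b=5^15·(≡3) mod 5; (3|5)=-1, (3|5)=-1; (−1)^{5·15·2}·(-1)^15·(-1)^5 = +1.
v=41: a=41^0·(≡21), b=41^-2·(≡5) mod 41; (21|41)=+1, (5|41)=+1; (−1)^{0·-2·20}·(+1)^-2·(+1)^0 = +1.
v=29: a=29^1·(≡3), b=29^3·(≡27) mod 29; (3|29)=-1, (27|29)=-1; (−1)^{1·3·14}·(-1)^3·(-1)^1 = +1.
v=3: a=3^-2·(≡2), b=3^-4·(≡2) mod 3; (2|3)=-1, (2|3)=-1; (−1)^{-2·-4·1}·(-1)^-4·(-1)^-2 = +1.
v=11: a=11^1·(≡6), b=11^-1·(≡3) mod 11; (6|11)=-1, (3|11)=+1; (−1)^{1·-1·5}·(-1)^-1·(+1)^1 = +1.
v=17: a=17^1·(≡3), b=17^2·(≡2) mod 17; (3|17)=-1, (2|17)=+1; (−1)^{1·2·8}·(-1)^2·(+1)^1 = +1.
v=23: a=23^1·(≡17), b=23^3·(≡22) mod 23; (17|23)=-1, (22|23)=-1; (−1)^{1·3·11}·(-1)^3·(-1)^1 = -1.
v=∞: 251328935 > 0 and -36685 < 0  ⇒  (a,b)_∞ = +1.
v=7: a=7^-2·(≡4), b=7^-4·(≡4) mod 7; (4|7)=+1, (4|7)=+1; (−1)^{-2·-4·3}·(+1)^-4·(+1)^-2 = +1.
v=31: a=31^1·(≡29), b=31^4·(≡10) mod 31; (29|31)=-1, (10|31)=+1; (−1)^{1·4·15}·(-1)^4·(+1)^1 = +1.
(251328935, -36685 / ℚ) ramifies at {2, 23}: a division algebra.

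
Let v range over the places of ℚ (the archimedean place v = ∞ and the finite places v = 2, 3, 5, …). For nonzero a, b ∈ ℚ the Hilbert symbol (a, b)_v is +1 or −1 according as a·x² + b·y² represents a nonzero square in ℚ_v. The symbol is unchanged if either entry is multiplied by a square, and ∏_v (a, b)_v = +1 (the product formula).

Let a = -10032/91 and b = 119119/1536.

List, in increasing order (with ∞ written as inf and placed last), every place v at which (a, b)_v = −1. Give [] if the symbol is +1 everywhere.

[7, 13, 17, 19]

Mod squares: a ≡ -57057, b ≡ 14586. Check v ∈ {∞, 2, 3, 7, 11, 13, 17, 19}.
v=∞: -57057 < 0 and 14586 > 0  ⇒  (a,b)_∞ = +1.
v=3: a=3^1·(≡1), b=3^-1·(≡2) mod 3; (1|3)=+1, (2|3)=-1; (−1)^{1·-1·1}·(+1)^-1·(-1)^1 = +1.
v=7: a=7^-1·(≡1), b=7^2·(≡3) mod 7; (1|7)=+1, (3|7)=-1; (−1)^{-1·2·3}·(+1)^2·(-1)^-1 = -1.
v=17: a=17^0·(≡11), b=17^1·(≡9) mod 17; (11|17)=-1, (9|17)=+1; (−1)^{0·1·8}·(-1)^1·(+1)^0 = -1.
v=2: v_2(a)=4, v_2(b)=-9; units ≡ 7, 5 (mod 8); ε·ε+αω+βω = 1·0+4·1+-9·0 ≡ 0  ⇒  (a,b)_2 = +1.
v=13: a=13^-1·(≡8), b=13^1·(≡12) mod 13; (8|13)=-1, (12|13)=+1; (−1)^{-1·1·6}·(-1)^1·(+1)^-1 = -1.
v=11: a=11^1·(≡4), b=11^1·(≡7) mod 11; (4|11)=+1, (7|11)=-1; (−1)^{1·1·5}·(+1)^1·(-1)^1 = +1.
v=19: a=19^1·(≡18), b=19^0·(≡10) mod 19; (18|19)=-1, (10|19)=-1; (−1)^{1·0·9}·(-1)^0·(-1)^1 = -1.
|Ram(-57057, 14586)| = 4, even; anisotropic at {7, 13, 17, 19}.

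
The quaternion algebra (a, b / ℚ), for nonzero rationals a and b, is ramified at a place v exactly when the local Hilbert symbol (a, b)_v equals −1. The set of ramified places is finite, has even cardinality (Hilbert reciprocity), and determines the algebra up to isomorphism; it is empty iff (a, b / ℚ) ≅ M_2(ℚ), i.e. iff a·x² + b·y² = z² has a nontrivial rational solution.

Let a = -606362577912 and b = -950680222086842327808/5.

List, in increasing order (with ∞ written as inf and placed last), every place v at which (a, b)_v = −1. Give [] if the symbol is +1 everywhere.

(a, b) ≡ (-782, -7735) mod (ℚ^×)²; places V = {2, 3, 5, 7, 13, 17, 23, ∞}.
(a,b)_23: α=1, u≡13; β=2, v≡2 (mod 23); (13|23)=+1, (2|23)=+1; sign (−1)^0·+1^2·+1^1 = +1.
(a,b)_17: α=3, u≡10; β=5, v≡15 (mod 17); (10|17)=-1, (15|17)=+1; sign (−1)^0·-1^5·+1^3 = -1.
(a,b)_2: α=3, β=8; u≡1, v≡1 (mod 8); ε(u)ε(v)=0·0, αω(v)=3·0, βω(u)=8·0; sum ≡ 0  ⇒  +1.
(a,b)_13: α=2, u≡8; β=3, v≡3 (mod 13); (8|13)=-1, (3|13)=+1; sign (−1)^0·-1^3·+1^2 = -1.
(a,b)_∞: sgn(-782)=−, sgn(-7735)=−, so -1.
(a,b)_3: α=4, u≡1; β=8, v≡2 (mod 3); (1|3)=+1, (2|3)=-1; sign (−1)^0·+1^8·-1^4 = +1.
(a,b)_5: α=0, u≡3; β=-1, v≡2 (mod 5); (3|5)=-1, (2|5)=-1; sign (−1)^0·-1^-1·-1^0 = -1.
(a,b)_7: α=2, u≡1; β=3, v≡4 (mod 7); (1|7)=+1, (4|7)=+1; sign (−1)^0·+1^3·+1^2 = +1.
Ram(-782, -7735) = {5, 13, 17, ∞}; no ℚ_5-point on the conic.

[5, 13, 17, inf]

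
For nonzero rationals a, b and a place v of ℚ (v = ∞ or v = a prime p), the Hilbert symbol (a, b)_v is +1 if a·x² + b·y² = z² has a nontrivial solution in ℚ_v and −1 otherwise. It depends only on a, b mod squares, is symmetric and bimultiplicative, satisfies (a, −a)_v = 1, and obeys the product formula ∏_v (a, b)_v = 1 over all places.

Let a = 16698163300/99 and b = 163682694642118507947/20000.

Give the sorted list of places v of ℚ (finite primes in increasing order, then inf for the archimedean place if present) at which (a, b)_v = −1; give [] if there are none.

[11, 17]

Mod squares: a ≡ 30107, b ≡ 646. Check v ∈ {∞, 2, 3, 5, 7, 11, 13, 17, 19, 23}.
v=∞: 30107 > 0 and 646 > 0  ⇒  (a,b)_∞ = +1.
v=17: a=17^1·(≡7), b=17^3·(≡4) mod 17; (7|17)=-1, (4|17)=+1; (−1)^{1·3·8}·(-1)^3·(+1)^1 = -1.
v=19: a=19^2·(≡7), b=19^3·(≡15) mod 19; (7|19)=+1, (15|19)=-1; (−1)^{2·3·9}·(+1)^3·(-1)^2 = +1.
v=13: a=13^2·(≡4), b=13^4·(≡12) mod 13; (4|13)=+1, (12|13)=+1; (−1)^{2·4·6}·(+1)^4·(+1)^2 = +1.
v=5: a=5^2·(≡3), b=5^-4·(≡1) mod 5; (3|5)=-1, (1|5)=+1; (−1)^{2·-4·2}·(-1)^-4·(+1)^2 = +1.
v=23: a=23^1·(≡20), b=23^2·(≡9) mod 23; (20|23)=-1, (9|23)=+1; (−1)^{1·2·11}·(-1)^2·(+1)^1 = +1.
v=7: a=7^1·(≡6), b=7^2·(≡1) mod 7; (6|7)=-1, (1|7)=+1; (−1)^{1·2·3}·(-1)^2·(+1)^1 = +1.
v=2: v_2(a)=2, v_2(b)=-5; units ≡ 3, 3 (mod 8); ε·ε+αω+βω = 1·1+2·1+-5·1 ≡ 0  ⇒  (a,b)_2 = +1.
v=11: a=11^-1·(≡3), b=11^0·(≡7) mod 11; (3|11)=+1, (7|11)=-1; (−1)^{-1·0·5}·(+1)^0·(-1)^-1 = -1.
v=3: a=3^-2·(≡2), b=3^8·(≡1) mod 3; (2|3)=-1, (1|3)=+1; (−1)^{-2·8·1}·(-1)^8·(+1)^-2 = +1.
Ram(30107, 646) = {11, 17}; no ℚ_11-point on the conic.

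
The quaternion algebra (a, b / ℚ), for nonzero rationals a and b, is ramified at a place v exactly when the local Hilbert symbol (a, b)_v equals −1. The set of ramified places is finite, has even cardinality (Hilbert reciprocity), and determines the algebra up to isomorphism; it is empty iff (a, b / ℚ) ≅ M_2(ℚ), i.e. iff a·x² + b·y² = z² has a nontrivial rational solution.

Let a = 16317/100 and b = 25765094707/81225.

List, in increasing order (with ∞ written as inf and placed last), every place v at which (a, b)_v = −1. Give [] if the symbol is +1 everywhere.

Mod squares: a ≡ 37, b ≡ 402523. Check v ∈ {∞, 2, 3, 5, 7, 11, 19, 23, 37, 43}.
v=7: a=7^2·(≡2), b=7^0·(≡4) mod 7; (2|7)=+1, (4|7)=+1; (−1)^{2·0·3}·(+1)^0·(+1)^2 = +1.
v=3: a=3^2·(≡1), b=3^-2·(≡1) mod 3; (1|3)=+1, (1|3)=+1; (−1)^{2·-2·1}·(+1)^-2·(+1)^2 = +1.
v=23: a=23^0·(≡7), b=23^3·(≡22) mod 23; (7|23)=-1, (22|23)=-1; (−1)^{0·3·11}·(-1)^3·(-1)^0 = -1.
v=19: a=19^0·(≡3), b=19^-2·(≡18) mod 19; (3|19)=-1, (18|19)=-1; (−1)^{0·-2·9}·(-1)^-2·(-1)^0 = +1.
v=5: a=5^-2·(≡3), b=5^-2·(≡3) mod 5; (3|5)=-1, (3|5)=-1; (−1)^{-2·-2·2}·(-1)^-2·(-1)^-2 = +1.
v=43: a=43^0·(≡26), b=43^1·(≡12) mod 43; (26|43)=-1, (12|43)=-1; (−1)^{0·1·21}·(-1)^1·(-1)^0 = -1.
v=∞: 37 > 0 and 402523 > 0  ⇒  (a,b)_∞ = +1.
v=37: a=37^1·(≡7), b=37^1·(≡11) mod 37; (7|37)=+1, (11|37)=+1; (−1)^{1·1·18}·(+1)^1·(+1)^1 = +1.
v=2: v_2(a)=-2, v_2(b)=0; units ≡ 5, 3 (mod 8); ε·ε+αω+βω = 0·1+-2·1+0·1 ≡ 0  ⇒  (a,b)_2 = +1.
v=11: a=11^0·(≡4), b=11^3·(≡7) mod 11; (4|11)=+1, (7|11)=-1; (−1)^{0·3·5}·(+1)^3·(-1)^0 = +1.
Ram(37, 402523) = {23, 43}; no ℚ_23-point on the conic.

[23, 43]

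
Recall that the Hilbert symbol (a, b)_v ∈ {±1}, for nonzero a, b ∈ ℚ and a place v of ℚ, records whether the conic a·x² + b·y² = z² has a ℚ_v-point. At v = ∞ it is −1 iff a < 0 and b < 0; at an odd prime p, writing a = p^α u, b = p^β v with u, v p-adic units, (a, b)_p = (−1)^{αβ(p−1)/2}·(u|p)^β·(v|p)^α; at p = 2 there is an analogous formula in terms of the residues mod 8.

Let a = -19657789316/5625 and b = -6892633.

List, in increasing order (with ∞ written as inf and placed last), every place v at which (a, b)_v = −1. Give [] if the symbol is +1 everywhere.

[2, 11, 23, 29, 31, inf]

Mod squares: a ≡ -5113889, b ≡ -6892633. Check v ∈ {∞, 2, 3, 5, 11, 17, 23, 29, 31, 41}.
v=31: a=31^2·(≡3), b=31^1·(≡20) mod 31; (3|31)=-1, (20|31)=+1; (−1)^{2·1·15}·(-1)^1·(+1)^2 = -1.
v=41: a=41^1·(≡19), b=41^1·(≡28) mod 41; (19|41)=-1, (28|41)=-1; (−1)^{1·1·20}·(-1)^1·(-1)^1 = +1.
v=∞: -5113889 < 0 and -6892633 < 0  ⇒  (a,b)_∞ = -1.
v=2: v_2(a)=2, v_2(b)=0; units ≡ 7, 7 (mod 8); ε·ε+αω+βω = 1·1+2·0+0·0 ≡ 1  ⇒  (a,b)_2 = -1.
v=3: a=3^-2·(≡1), b=3^0·(≡2) mod 3; (1|3)=+1, (2|3)=-1; (−1)^{-2·0·1}·(+1)^0·(-1)^-2 = +1.
v=23: a=23^1·(≡19), b=23^0·(≡7) mod 23; (19|23)=-1, (7|23)=-1; (−1)^{1·0·11}·(-1)^0·(-1)^1 = -1.
v=17: a=17^1·(≡2), b=17^1·(≡1) mod 17; (2|17)=+1, (1|17)=+1; (−1)^{1·1·8}·(+1)^1·(+1)^1 = +1.
v=5: a=5^-4·(≡1), b=5^0·(≡2) mod 5; (1|5)=+1, (2|5)=-1; (−1)^{-4·0·2}·(+1)^0·(-1)^-4 = +1.
v=11: a=11^1·(≡9), b=11^1·(≡1) mod 11; (9|11)=+1, (1|11)=+1; (−1)^{1·1·5}·(+1)^1·(+1)^1 = -1.
v=29: a=29^1·(≡17), b=29^1·(≡7) mod 29; (17|29)=-1, (7|29)=+1; (−1)^{1·1·14}·(-1)^1·(+1)^1 = -1.
|Ram(-5113889, -6892633)| = 6, even; anisotropic at {2, 11, 23, 29, 31, ∞}.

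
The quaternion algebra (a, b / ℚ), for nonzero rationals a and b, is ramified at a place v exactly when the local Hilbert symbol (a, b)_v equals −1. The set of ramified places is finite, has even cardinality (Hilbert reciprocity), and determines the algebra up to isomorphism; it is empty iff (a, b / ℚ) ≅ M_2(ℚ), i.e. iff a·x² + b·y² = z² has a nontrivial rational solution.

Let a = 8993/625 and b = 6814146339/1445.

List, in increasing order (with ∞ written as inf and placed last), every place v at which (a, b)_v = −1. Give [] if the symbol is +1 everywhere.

(a, b) ≡ (17, 638495) mod (ℚ^×)²; places V = {2, 3, 5, 7, 11, 13, 17, 19, 23, 47, ∞}.
(a,b)_19: α=0, u≡16; β=1, v≡12 (mod 19); (16|19)=+1, (12|19)=-1; sign (−1)^0·+1^1·-1^0 = +1.
(a,b)_∞: sgn(17)=+, sgn(638495)=+, so +1.
(a,b)_13: α=0, u≡10; β=1, v≡10 (mod 13); (10|13)=+1, (10|13)=+1; sign (−1)^0·+1^1·+1^0 = +1.
(a,b)_3: α=0, u≡2; β=2, v≡2 (mod 3); (2|3)=-1, (2|3)=-1; sign (−1)^0·-1^2·-1^0 = +1.
(a,b)_23: α=2, u≡10; β=0, v≡5 (mod 23); (10|23)=-1, (5|23)=-1; sign (−1)^0·-1^0·-1^2 = +1.
(a,b)_47: α=0, u≡28; β=1, v≡12 (mod 47); (28|47)=+1, (12|47)=+1; sign (−1)^0·+1^1·+1^0 = +1.
(a,b)_17: α=1, u≡8; β=-2, v≡2 (mod 17); (8|17)=+1, (2|17)=+1; sign (−1)^0·+1^-2·+1^1 = +1.
(a,b)_2: α=0, β=0; u≡1, v≡7 (mod 8); ε(u)ε(v)=0·1, αω(v)=0·0, βω(u)=0·0; sum ≡ 0  ⇒  +1.
(a,b)_11: α=0, u≡8; β=3, v≡1 (mod 11); (8|11)=-1, (1|11)=+1; sign (−1)^0·-1^3·+1^0 = -1.
(a,b)_5: α=-4, u≡3; β=-1, v≡1 (mod 5); (3|5)=-1, (1|5)=+1; sign (−1)^0·-1^-1·+1^-4 = -1.
(a,b)_7: α=0, u≡6; β=2, v≡2 (mod 7); (6|7)=-1, (2|7)=+1; sign (−1)^0·-1^2·+1^0 = +1.
(17, 638495 / ℚ) ramifies at {5, 11}: a division algebra.

[5, 11]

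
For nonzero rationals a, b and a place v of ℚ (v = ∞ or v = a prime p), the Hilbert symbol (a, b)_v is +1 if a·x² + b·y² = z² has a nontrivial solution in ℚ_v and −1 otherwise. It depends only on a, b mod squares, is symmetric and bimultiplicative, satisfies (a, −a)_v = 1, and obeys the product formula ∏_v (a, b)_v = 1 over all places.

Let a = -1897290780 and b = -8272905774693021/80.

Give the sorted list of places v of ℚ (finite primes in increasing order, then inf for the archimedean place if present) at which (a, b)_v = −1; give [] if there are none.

(a, b) ≡ (-33495, -81345) mod (ℚ^×)²; places V = {2, 3, 5, 7, 11, 17, 29, ∞}.
(a,b)_11: α=1, u≡10; β=3, v≡10 (mod 11); (10|11)=-1, (10|11)=-1; sign (−1)^1·-1^3·-1^1 = -1.
(a,b)_7: α=3, u≡3; β=8, v≡4 (mod 7); (3|7)=-1, (4|7)=+1; sign (−1)^0·-1^8·+1^3 = +1.
(a,b)_29: α=1, u≡6; β=1, v≡26 (mod 29); (6|29)=+1, (26|29)=-1; sign (−1)^0·+1^1·-1^1 = -1.
(a,b)_3: α=1, u≡1; β=7, v≡2 (mod 3); (1|3)=+1, (2|3)=-1; sign (−1)^1·+1^7·-1^1 = +1.
(a,b)_2: α=2, β=-4; u≡1, v≡7 (mod 8); ε(u)ε(v)=0·1, αω(v)=2·0, βω(u)=-4·0; sum ≡ 0  ⇒  +1.
(a,b)_17: α=2, u≡6; β=1, v≡4 (mod 17); (6|17)=-1, (4|17)=+1; sign (−1)^0·-1^1·+1^2 = -1.
(a,b)_5: α=1, u≡4; β=-1, v≡4 (mod 5); (4|5)=+1, (4|5)=+1; sign (−1)^0·+1^-1·+1^1 = +1.
(a,b)_∞: sgn(-33495)=−, sgn(-81345)=−, so -1.
Ram(-33495, -81345) = {11, 17, 29, ∞}; no ℚ_11-point on the conic.

[11, 17, 29, inf]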